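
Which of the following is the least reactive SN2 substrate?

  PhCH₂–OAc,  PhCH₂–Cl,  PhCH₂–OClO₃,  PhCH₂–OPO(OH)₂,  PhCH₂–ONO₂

The skeletons are identical, so relative rate is governed entirely by leaving-group ability.
The more stable X⁻ (or X) is on its own — i.e. the weaker a base it is — the better a leaving group it makes.
PhCH₂–OClO₃ loses ClO₄⁻: pKₐ(HClO₄) ≈ -10
PhCH₂–Cl loses Cl⁻: pKₐ(HCl) ≈ -7
PhCH₂–ONO₂ loses NO₃⁻: pKₐ(HNO₃) ≈ -1.3
PhCH₂–OPO(OH)₂ loses H₂PO₄⁻: pKₐ(H₃PO₄) ≈ 2.1
PhCH₂–OAc loses AcO⁻: pKₐ(CH₃COOH) ≈ 4.8

PhCH₂–OAc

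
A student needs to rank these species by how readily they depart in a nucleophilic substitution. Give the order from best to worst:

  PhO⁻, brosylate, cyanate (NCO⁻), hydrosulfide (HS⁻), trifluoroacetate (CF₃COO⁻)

brosylate > trifluoroacetate (CF₃COO⁻) > cyanate (NCO⁻) > hydrosulfide (HS⁻) > PhO⁻

brosylate: pKₐ(p-BrC₆H₄SO₃H) ≈ -2.8
trifluoroacetate (CF₃COO⁻): pKₐ(CF₃COOH) ≈ 0.2
cyanate (NCO⁻): pKₐ(HOCN) ≈ 3.5
hydrosulfide (HS⁻): pKₐ(H₂S) ≈ 7
PhO⁻: pKₐ(C₆H₅OH (phenol)) ≈ 10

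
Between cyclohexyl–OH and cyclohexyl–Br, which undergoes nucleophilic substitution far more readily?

cyclohexyl–Br

From cyclohexyl–OH the departing group would be OH⁻ (pKₐ(H₂O) ≈ 15.7). Strong base; essentially never leaves without prior activation.
From cyclohexyl–Br the leaving group is Br⁻ (pKₐ(HBr) ≈ -9). Weak base; good leaving group.
(In practice cyclohexyl–Br is made from cyclohexyl–OH by treatment with PBr₃, replacing the hydroxyl with bromide.)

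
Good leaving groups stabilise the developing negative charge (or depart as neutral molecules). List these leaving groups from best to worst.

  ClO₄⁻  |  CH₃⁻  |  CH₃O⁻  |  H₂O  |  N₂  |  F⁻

The more stable X⁻ (or X) is on its own — i.e. the weaker a base it is — the better a leaving group it makes.
N₂: no meaningful conjugate acid; N₂ departs as an exceptionally stable neutral molecule
ClO₄⁻: pKₐ(HClO₄) ≈ -10
H₂O: pKₐ(H₃O⁺) ≈ -1.7
F⁻: pKₐ(HF) ≈ 3.2
CH₃O⁻: pKₐ(CH₃OH) ≈ 15.5
CH₃⁻: pKₐ(CH₄) ≈ 48

N₂ > ClO₄⁻ > H₂O > F⁻ > CH₃O⁻ > CH₃⁻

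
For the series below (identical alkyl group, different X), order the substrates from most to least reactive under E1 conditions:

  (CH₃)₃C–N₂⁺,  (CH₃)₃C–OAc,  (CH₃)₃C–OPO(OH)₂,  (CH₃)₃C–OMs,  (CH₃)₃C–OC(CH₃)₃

(CH₃)₃C–N₂⁺ > (CH₃)₃C–OMs > (CH₃)₃C–OPO(OH)₂ > (CH₃)₃C–OAc > (CH₃)₃C–OC(CH₃)₃

Same R in every case — rank the leaving groups.
The more stable X⁻ (or X) is on its own — i.e. the weaker a base it is — the better a leaving group it makes.
(CH₃)₃C–N₂⁺ loses N₂: no meaningful conjugate acid; N₂ departs as an exceptionally stable neutral molecule
(CH₃)₃C–OMs loses OMs⁻: pKₐ(CH₃SO₃H (MsOH)) ≈ -1.9
(CH₃)₃C–OPO(OH)₂ loses H₂PO₄⁻: pKₐ(H₃PO₄) ≈ 2.1
(CH₃)₃C–OAc loses AcO⁻: pKₐ(CH₃COOH) ≈ 4.8
(CH₃)₃C–OC(CH₃)₃ loses (CH₃)₃CO⁻: pKₐ(t-BuOH) ≈ 18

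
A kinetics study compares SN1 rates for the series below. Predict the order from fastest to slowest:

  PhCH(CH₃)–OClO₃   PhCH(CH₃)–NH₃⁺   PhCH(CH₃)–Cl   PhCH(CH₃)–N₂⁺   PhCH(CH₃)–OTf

PhCH(CH₃)–N₂⁺ > PhCH(CH₃)–OTf > PhCH(CH₃)–OClO₃ > PhCH(CH₃)–Cl > PhCH(CH₃)–NH₃⁺

The skeletons are identical, so relative rate is governed entirely by leaving-group ability.
The more stable X⁻ (or X) is on its own — i.e. the weaker a base it is — the better a leaving group it makes.
PhCH(CH₃)–N₂⁺ loses N₂: no meaningful conjugate acid; N₂ departs as an exceptionally stable neutral molecule
PhCH(CH₃)–OTf loses OTf⁻: pKₐ(CF₃SO₃H (triflic acid)) ≈ -14
PhCH(CH₃)–OClO₃ loses ClO₄⁻: pKₐ(HClO₄) ≈ -10
PhCH(CH₃)–Cl loses Cl⁻: pKₐ(HCl) ≈ -7
PhCH(CH₃)–NH₃⁺ loses NH₃: pKₐ(NH₄⁺) ≈ 9.2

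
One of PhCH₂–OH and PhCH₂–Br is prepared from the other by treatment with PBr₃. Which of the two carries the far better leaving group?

PhCH₂–Br

From PhCH₂–OH the departing group would be OH⁻ (pKₐ(H₂O) ≈ 15.7). Strong base; essentially never leaves without prior activation.
From PhCH₂–Br the leaving group is Br⁻ (pKₐ(HBr) ≈ -9). Weak base; good leaving group.
Treatment with PBr₃ works by replacing the hydroxyl with bromide, making PhCH₂–Br enormously more reactive.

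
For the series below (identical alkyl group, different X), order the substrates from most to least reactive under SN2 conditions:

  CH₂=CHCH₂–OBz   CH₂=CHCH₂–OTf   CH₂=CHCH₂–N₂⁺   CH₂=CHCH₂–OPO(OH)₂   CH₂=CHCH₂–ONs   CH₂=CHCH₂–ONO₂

CH₂=CHCH₂–N₂⁺ > CH₂=CHCH₂–OTf > CH₂=CHCH₂–ONs > CH₂=CHCH₂–ONO₂ > CH₂=CHCH₂–OPO(OH)₂ > CH₂=CHCH₂–OBz

Identical carbon frameworks mean the comparison reduces to leaving-group quality.
A good leaving group is a weak base: the lower the pKₐ of its conjugate acid, the more readily it departs.
CH₂=CHCH₂–N₂⁺ loses N₂: no meaningful conjugate acid; N₂ departs as an exceptionally stable neutral molecule
CH₂=CHCH₂–OTf loses OTf⁻: pKₐ(CF₃SO₃H (triflic acid)) ≈ -14
CH₂=CHCH₂–ONs loses ONs⁻: pKₐ(p-O₂NC₆H₄SO₃H) ≈ -3.5
CH₂=CHCH₂–ONO₂ loses NO₃⁻: pKₐ(HNO₃) ≈ -1.3
CH₂=CHCH₂–OPO(OH)₂ loses H₂PO₄⁻: pKₐ(H₃PO₄) ≈ 2.1
CH₂=CHCH₂–OBz loses PhCOO⁻: pKₐ(C₆H₅COOH) ≈ 4.2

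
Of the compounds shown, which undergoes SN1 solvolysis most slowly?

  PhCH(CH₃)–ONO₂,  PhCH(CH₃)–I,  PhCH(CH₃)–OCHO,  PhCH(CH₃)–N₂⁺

With the same alkyl group throughout, only the leaving group differentiates the rates.
Leaving-group ability tracks the stability of the departed species; conjugate-acid pKₐ is the usual yardstick (lower pKₐ → better LG).
PhCH(CH₃)–N₂⁺ loses N₂: no meaningful conjugate acid; N₂ departs as an exceptionally stable neutral molecule
PhCH(CH₃)–I loses I⁻: pKₐ(HI) ≈ -10
PhCH(CH₃)–ONO₂ loses NO₃⁻: pKₐ(HNO₃) ≈ -1.3
PhCH(CH₃)–OCHO loses HCOO⁻: pKₐ(HCOOH) ≈ 3.8

PhCH(CH₃)–OCHO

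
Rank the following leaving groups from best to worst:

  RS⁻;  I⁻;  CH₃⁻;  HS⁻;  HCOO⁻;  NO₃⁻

I⁻: pKₐ(HI) ≈ -10
NO₃⁻: pKₐ(HNO₃) ≈ -1.3 — resonance-delocalised over three oxygens
HCOO⁻: pKₐ(HCOOH) ≈ 3.8
HS⁻: pKₐ(H₂S) ≈ 7 — larger and more polarisable than the oxygen analogue
RS⁻: pKₐ(RSH (a thiol)) ≈ 10.5
CH₃⁻: pKₐ(CH₄) ≈ 48 — unstabilised carbanion; the worst conceivable leaving group

I⁻ > NO₃⁻ > HCOO⁻ > HS⁻ > RS⁻ > CH₃⁻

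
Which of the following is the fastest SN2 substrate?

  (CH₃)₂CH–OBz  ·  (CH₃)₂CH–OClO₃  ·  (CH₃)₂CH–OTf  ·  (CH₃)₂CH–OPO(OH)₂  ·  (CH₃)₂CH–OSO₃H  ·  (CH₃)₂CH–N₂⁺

With the same alkyl group throughout, only the leaving group differentiates the rates.
Leaving-group ability tracks the stability of the departed species; conjugate-acid pKₐ is the usual yardstick (lower pKₐ → better LG).
(CH₃)₂CH–N₂⁺ loses N₂: no meaningful conjugate acid; N₂ departs as an exceptionally stable neutral molecule
(CH₃)₂CH–OTf loses OTf⁻: pKₐ(CF₃SO₃H (triflic acid)) ≈ -14
(CH₃)₂CH–OClO₃ loses ClO₄⁻: pKₐ(HClO₄) ≈ -10
(CH₃)₂CH–OSO₃H loses HSO₄⁻: pKₐ(H₂SO₄) ≈ -3
(CH₃)₂CH–OPO(OH)₂ loses H₂PO₄⁻: pKₐ(H₃PO₄) ≈ 2.1
(CH₃)₂CH–OBz loses PhCOO⁻: pKₐ(C₆H₅COOH) ≈ 4.2

(CH₃)₂CH–N₂⁺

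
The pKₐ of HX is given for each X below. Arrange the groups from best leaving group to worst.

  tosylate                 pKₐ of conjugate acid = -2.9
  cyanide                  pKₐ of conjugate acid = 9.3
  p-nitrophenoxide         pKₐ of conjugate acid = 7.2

tosylate > p-nitrophenoxide > cyanide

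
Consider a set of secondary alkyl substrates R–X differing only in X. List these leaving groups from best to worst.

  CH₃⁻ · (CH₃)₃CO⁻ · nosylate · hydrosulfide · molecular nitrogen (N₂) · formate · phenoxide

molecular nitrogen (N₂) > nosylate > formate > hydrosulfide > phenoxide > (CH₃)₃CO⁻ > CH₃⁻

molecular nitrogen (N₂): no meaningful conjugate acid; N₂ departs as an exceptionally stable neutral molecule
nosylate: pKₐ(p-O₂NC₆H₄SO₃H) ≈ -3.5 — p-nitro group further stabilises the sulfonate
formate: pKₐ(HCOOH) ≈ 3.8
hydrosulfide: pKₐ(H₂S) ≈ 7
phenoxide: pKₐ(C₆H₅OH (phenol)) ≈ 10 — resonance into the ring helps, but still a poor LG
(CH₃)₃CO⁻: pKₐ(t-BuOH) ≈ 18
CH₃⁻: pKₐ(CH₄) ≈ 48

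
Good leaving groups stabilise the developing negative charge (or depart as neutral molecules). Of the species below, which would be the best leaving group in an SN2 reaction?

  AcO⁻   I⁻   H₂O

I⁻

I⁻: pKₐ(HI) ≈ -10
H₂O: pKₐ(H₃O⁺) ≈ -1.7
AcO⁻: pKₐ(CH₃COOH) ≈ 4.8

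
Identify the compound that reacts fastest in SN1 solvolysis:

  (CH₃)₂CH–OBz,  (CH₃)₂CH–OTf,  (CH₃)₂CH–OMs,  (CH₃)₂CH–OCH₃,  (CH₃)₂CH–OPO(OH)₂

The skeletons are identical, so relative rate is governed entirely by leaving-group ability.
Rank by basicity of the departing species: weakest base leaves most easily.
(CH₃)₂CH–OTf loses OTf⁻: pKₐ(CF₃SO₃H (triflic acid)) ≈ -14
(CH₃)₂CH–OMs loses OMs⁻: pKₐ(CH₃SO₃H (MsOH)) ≈ -1.9
(CH₃)₂CH–OPO(OH)₂ loses H₂PO₄⁻: pKₐ(H₃PO₄) ≈ 2.1
(CH₃)₂CH–OBz loses PhCOO⁻: pKₐ(C₆H₅COOH) ≈ 4.2
(CH₃)₂CH–OCH₃ loses CH₃O⁻: pKₐ(CH₃OH) ≈ 15.5

(CH₃)₂CH–OTf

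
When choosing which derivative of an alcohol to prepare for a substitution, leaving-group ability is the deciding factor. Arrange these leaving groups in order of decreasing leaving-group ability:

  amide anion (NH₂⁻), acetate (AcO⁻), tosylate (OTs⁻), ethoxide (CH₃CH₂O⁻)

tosylate (OTs⁻) > acetate (AcO⁻) > ethoxide (CH₃CH₂O⁻) > amide anion (NH₂⁻)

A good leaving group is a weak base: the lower the pKₐ of its conjugate acid, the more readily it departs.
tosylate (OTs⁻): pKₐ(p-CH₃C₆H₄SO₃H (TsOH)) ≈ -2.8
acetate (AcO⁻): pKₐ(CH₃COOH) ≈ 4.8
ethoxide (CH₃CH₂O⁻): pKₐ(CH₃CH₂OH) ≈ 16
amide anion (NH₂⁻): pKₐ(NH₃) ≈ 38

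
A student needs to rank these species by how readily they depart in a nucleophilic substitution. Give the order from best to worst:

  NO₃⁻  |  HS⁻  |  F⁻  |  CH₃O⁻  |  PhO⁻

NO₃⁻ > F⁻ > HS⁻ > PhO⁻ > CH₃O⁻

Rank by basicity of the departing species: weakest base leaves most easily.
NO₃⁻: pKₐ(HNO₃) ≈ -1.3
F⁻: pKₐ(HF) ≈ 3.2
HS⁻: pKₐ(H₂S) ≈ 7
PhO⁻: pKₐ(C₆H₅OH (phenol)) ≈ 10
CH₃O⁻: pKₐ(CH₃OH) ≈ 15.5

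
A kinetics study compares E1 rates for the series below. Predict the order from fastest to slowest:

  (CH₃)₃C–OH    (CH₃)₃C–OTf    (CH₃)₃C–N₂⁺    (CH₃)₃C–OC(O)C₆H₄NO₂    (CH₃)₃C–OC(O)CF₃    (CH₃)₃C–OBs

(CH₃)₃C–N₂⁺ > (CH₃)₃C–OTf > (CH₃)₃C–OBs > (CH₃)₃C–OC(O)CF₃ > (CH₃)₃C–OC(O)C₆H₄NO₂ > (CH₃)₃C–OH

Identical carbon frameworks mean the comparison reduces to leaving-group quality.
The more stable X⁻ (or X) is on its own — i.e. the weaker a base it is — the better a leaving group it makes.
(CH₃)₃C–N₂⁺ loses N₂: no meaningful conjugate acid; N₂ departs as an exceptionally stable neutral molecule
(CH₃)₃C–OTf loses OTf⁻: pKₐ(CF₃SO₃H (triflic acid)) ≈ -14
(CH₃)₃C–OBs loses OBs⁻: pKₐ(p-BrC₆H₄SO₃H) ≈ -2.8
(CH₃)₃C–OC(O)CF₃ loses CF₃COO⁻: pKₐ(CF₃COOH) ≈ 0.2
(CH₃)₃C–OC(O)C₆H₄NO₂ loses p-O₂N–C₆H₄–COO⁻: pKₐ(p-nitrobenzoic acid) ≈ 3.4
(CH₃)₃C–OH loses OH⁻: pKₐ(H₂O) ≈ 15.7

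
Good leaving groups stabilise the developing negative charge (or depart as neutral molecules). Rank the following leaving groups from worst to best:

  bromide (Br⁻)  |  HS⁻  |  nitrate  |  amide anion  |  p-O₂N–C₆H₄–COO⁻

amide anion < HS⁻ < p-O₂N–C₆H₄–COO⁻ < nitrate < bromide (Br⁻)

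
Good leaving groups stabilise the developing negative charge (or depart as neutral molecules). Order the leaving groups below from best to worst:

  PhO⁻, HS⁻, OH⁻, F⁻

A good leaving group is a weak base: the lower the pKₐ of its conjugate acid, the more readily it departs.
F⁻: pKₐ(HF) ≈ 3.2
HS⁻: pKₐ(H₂S) ≈ 7
PhO⁻: pKₐ(C₆H₅OH (phenol)) ≈ 10
OH⁻: pKₐ(H₂O) ≈ 15.7

F⁻ > HS⁻ > PhO⁻ > OH⁻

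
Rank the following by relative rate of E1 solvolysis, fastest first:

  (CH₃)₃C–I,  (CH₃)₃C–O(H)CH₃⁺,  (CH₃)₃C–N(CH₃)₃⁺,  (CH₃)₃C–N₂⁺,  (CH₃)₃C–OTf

(CH₃)₃C–N₂⁺ > (CH₃)₃C–OTf > (CH₃)₃C–I > (CH₃)₃C–O(H)CH₃⁺ > (CH₃)₃C–N(CH₃)₃⁺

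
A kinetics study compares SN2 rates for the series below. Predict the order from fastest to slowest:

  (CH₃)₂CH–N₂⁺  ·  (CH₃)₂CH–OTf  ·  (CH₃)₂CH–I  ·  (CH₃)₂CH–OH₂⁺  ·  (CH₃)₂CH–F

(CH₃)₂CH–N₂⁺ > (CH₃)₂CH–OTf > (CH₃)₂CH–I > (CH₃)₂CH–OH₂⁺ > (CH₃)₂CH–F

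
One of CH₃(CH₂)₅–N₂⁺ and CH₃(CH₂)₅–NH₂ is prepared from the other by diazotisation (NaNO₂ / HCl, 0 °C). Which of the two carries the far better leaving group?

From CH₃(CH₂)₅–NH₂ the departing group would be NH₂⁻ (pKₐ(NH₃) ≈ 38). Extremely strong base; never a leaving group.
From CH₃(CH₂)₅–N₂⁺ the leaving group is N₂ (no meaningful conjugate acid; N₂ departs as an exceptionally stable neutral molecule).
Diazotisation (NaNO₂ / HCl, 0 °C) works by generating a diazonium salt that expels N₂, making CH₃(CH₂)₅–N₂⁺ enormously more reactive.

CH₃(CH₂)₅–N₂⁺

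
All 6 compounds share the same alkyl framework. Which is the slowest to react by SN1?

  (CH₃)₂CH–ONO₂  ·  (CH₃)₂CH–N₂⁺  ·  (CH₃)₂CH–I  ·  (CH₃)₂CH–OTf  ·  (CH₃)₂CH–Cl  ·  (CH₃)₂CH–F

Identical carbon frameworks mean the comparison reduces to leaving-group quality.
Rank by basicity of the departing species: weakest base leaves most easily.
(CH₃)₂CH–N₂⁺ loses N₂: no meaningful conjugate acid; N₂ departs as an exceptionally stable neutral molecule
(CH₃)₂CH–OTf loses OTf⁻: pKₐ(CF₃SO₃H (triflic acid)) ≈ -14
(CH₃)₂CH–I loses I⁻: pKₐ(HI) ≈ -10
(CH₃)₂CH–Cl loses Cl⁻: pKₐ(HCl) ≈ -7
(CH₃)₂CH–ONO₂ loses NO₃⁻: pKₐ(HNO₃) ≈ -1.3
(CH₃)₂CH–F loses F⁻: pKₐ(HF) ≈ 3.2

(CH₃)₂CH–F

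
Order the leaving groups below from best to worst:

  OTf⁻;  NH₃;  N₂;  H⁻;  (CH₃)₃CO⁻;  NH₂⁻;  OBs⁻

N₂ > OTf⁻ > OBs⁻ > NH₃ > (CH₃)₃CO⁻ > H⁻ > NH₂⁻

The more stable X⁻ (or X) is on its own — i.e. the weaker a base it is — the better a leaving group it makes.
N₂: no meaningful conjugate acid; N₂ departs as an exceptionally stable neutral molecule
OTf⁻: pKₐ(CF₃SO₃H (triflic acid)) ≈ -14 — charge spread over three oxygens and a CF₃ group; the premier leaving group in synthesis
OBs⁻: pKₐ(p-BrC₆H₄SO₃H) ≈ -2.8
NH₃: pKₐ(NH₄⁺) ≈ 9.2
(CH₃)₃CO⁻: pKₐ(t-BuOH) ≈ 18
H⁻: pKₐ(H₂) ≈ 36
NH₂⁻: pKₐ(NH₃) ≈ 38 — extremely strong base; never a leaving group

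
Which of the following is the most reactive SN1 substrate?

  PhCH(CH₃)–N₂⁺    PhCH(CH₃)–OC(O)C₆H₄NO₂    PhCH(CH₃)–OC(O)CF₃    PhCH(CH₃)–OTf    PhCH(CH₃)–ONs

PhCH(CH₃)–N₂⁺

Identical carbon frameworks mean the comparison reduces to leaving-group quality.
Rank by basicity of the departing species: weakest base leaves most easily.
PhCH(CH₃)–N₂⁺ loses N₂: no meaningful conjugate acid; N₂ departs as an exceptionally stable neutral molecule
PhCH(CH₃)–OTf loses OTf⁻: pKₐ(CF₃SO₃H (triflic acid)) ≈ -14
PhCH(CH₃)–ONs loses ONs⁻: pKₐ(p-O₂NC₆H₄SO₃H) ≈ -3.5
PhCH(CH₃)–OC(O)CF₃ loses CF₃COO⁻: pKₐ(CF₃COOH) ≈ 0.2
PhCH(CH₃)–OC(O)C₆H₄NO₂ loses p-O₂N–C₆H₄–COO⁻: pKₐ(p-nitrobenzoic acid) ≈ 3.4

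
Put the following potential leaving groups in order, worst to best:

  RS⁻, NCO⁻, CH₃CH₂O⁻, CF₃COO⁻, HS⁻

CH₃CH₂O⁻ < RS⁻ < HS⁻ < NCO⁻ < CF₃COO⁻

CF₃COO⁻: pKₐ(CF₃COOH) ≈ 0.2
NCO⁻: pKₐ(HOCN) ≈ 3.5 — resonance between N and O
HS⁻: pKₐ(H₂S) ≈ 7
RS⁻: pKₐ(RSH (a thiol)) ≈ 10.5
CH₃CH₂O⁻: pKₐ(CH₃CH₂OH) ≈ 16 — strong base; alkoxides do not leave unassisted
The question asks for worst first, so the sequence is read in increasing leaving-group ability.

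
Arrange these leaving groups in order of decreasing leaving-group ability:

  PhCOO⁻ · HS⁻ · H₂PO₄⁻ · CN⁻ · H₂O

H₂O > H₂PO₄⁻ > PhCOO⁻ > HS⁻ > CN⁻

The more stable X⁻ (or X) is on its own — i.e. the weaker a base it is — the better a leaving group it makes.
H₂O: pKₐ(H₃O⁺) ≈ -1.7
H₂PO₄⁻: pKₐ(H₃PO₄) ≈ 2.1
PhCOO⁻: pKₐ(C₆H₅COOH) ≈ 4.2
HS⁻: pKₐ(H₂S) ≈ 7 — larger and more polarisable than the oxygen analogue
CN⁻: pKₐ(HCN) ≈ 9.2 — sp carbon stabilises the charge somewhat, but still a poor LG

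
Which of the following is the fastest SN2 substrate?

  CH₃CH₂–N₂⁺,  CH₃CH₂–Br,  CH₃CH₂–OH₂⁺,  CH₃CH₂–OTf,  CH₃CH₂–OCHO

The skeletons are identical, so relative rate is governed entirely by leaving-group ability.
Rank by basicity of the departing species: weakest base leaves most easily.
CH₃CH₂–N₂⁺ loses N₂: no meaningful conjugate acid; N₂ departs as an exceptionally stable neutral molecule
CH₃CH₂–OTf loses OTf⁻: pKₐ(CF₃SO₃H (triflic acid)) ≈ -14
CH₃CH₂–Br loses Br⁻: pKₐ(HBr) ≈ -9
CH₃CH₂–OH₂⁺ loses H₂O: pKₐ(H₃O⁺) ≈ -1.7
CH₃CH₂–OCHO loses HCOO⁻: pKₐ(HCOOH) ≈ 3.8

CH₃CH₂–N₂⁺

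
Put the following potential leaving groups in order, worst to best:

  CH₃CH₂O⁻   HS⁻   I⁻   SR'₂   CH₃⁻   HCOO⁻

I⁻: pKₐ(HI) ≈ -10
SR'₂: pKₐ(R'₂SH⁺) ≈ -7
HCOO⁻: pKₐ(HCOOH) ≈ 3.8
HS⁻: pKₐ(H₂S) ≈ 7
CH₃CH₂O⁻: pKₐ(CH₃CH₂OH) ≈ 16
CH₃⁻: pKₐ(CH₄) ≈ 48
Listed from poorest to best leaving group as asked.

CH₃⁻ < CH₃CH₂O⁻ < HS⁻ < HCOO⁻ < SR'₂ < I⁻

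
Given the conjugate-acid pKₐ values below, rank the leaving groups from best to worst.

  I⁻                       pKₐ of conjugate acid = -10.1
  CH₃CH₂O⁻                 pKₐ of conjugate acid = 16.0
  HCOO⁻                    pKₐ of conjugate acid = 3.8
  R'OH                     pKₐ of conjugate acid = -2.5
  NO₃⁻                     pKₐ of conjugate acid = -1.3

Lower conjugate-acid pKₐ ⇒ weaker base ⇒ better leaving group.
Sorting by the given values: I⁻ (-10.1), R'OH (-2.5), NO₃⁻ (-1.3), HCOO⁻ (3.8), CH₃CH₂O⁻ (16.0).

I⁻ > R'OH > NO₃⁻ > HCOO⁻ > CH₃CH₂O⁻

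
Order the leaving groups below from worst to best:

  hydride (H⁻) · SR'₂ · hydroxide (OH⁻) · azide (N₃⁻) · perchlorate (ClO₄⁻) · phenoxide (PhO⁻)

hydride (H⁻) < hydroxide (OH⁻) < phenoxide (PhO⁻) < azide (N₃⁻) < SR'₂ < perchlorate (ClO₄⁻)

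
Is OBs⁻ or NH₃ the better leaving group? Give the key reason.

OBs⁻ is the better leaving group.
pKₐ(p-BrC₆H₄SO₃H) ≈ -2.8 versus pKₐ(NH₄⁺) ≈ 9.2: OBs⁻ is the much weaker base.
Arenesulfonate with a p-bromo substituent.

OBs⁻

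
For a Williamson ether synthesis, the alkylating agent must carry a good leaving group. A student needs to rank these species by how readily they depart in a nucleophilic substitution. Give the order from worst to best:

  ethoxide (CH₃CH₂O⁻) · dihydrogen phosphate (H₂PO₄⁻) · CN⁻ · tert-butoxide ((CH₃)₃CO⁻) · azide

tert-butoxide ((CH₃)₃CO⁻) < ethoxide (CH₃CH₂O⁻) < CN⁻ < azide < dihydrogen phosphate (H₂PO₄⁻)

dihydrogen phosphate (H₂PO₄⁻): pKₐ(H₃PO₄) ≈ 2.1
azide: pKₐ(HN₃) ≈ 4.7
CN⁻: pKₐ(HCN) ≈ 9.2
ethoxide (CH₃CH₂O⁻): pKₐ(CH₃CH₂OH) ≈ 16
tert-butoxide ((CH₃)₃CO⁻): pKₐ(t-BuOH) ≈ 18
Listed from poorest to best leaving group as asked.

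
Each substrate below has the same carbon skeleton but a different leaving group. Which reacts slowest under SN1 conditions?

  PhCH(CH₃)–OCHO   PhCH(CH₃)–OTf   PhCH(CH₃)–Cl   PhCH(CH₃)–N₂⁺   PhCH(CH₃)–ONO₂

PhCH(CH₃)–OCHO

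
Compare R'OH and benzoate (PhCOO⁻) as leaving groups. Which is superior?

R'OH

R'OH is the better leaving group.
pKₐ(R'OH₂⁺) ≈ -2.4 versus pKₐ(C₆H₅COOH) ≈ 4.2: R'OH is the much weaker base.
Neutral; leaves from a protonated ether (an oxonium ion, R–O(H)R'⁺).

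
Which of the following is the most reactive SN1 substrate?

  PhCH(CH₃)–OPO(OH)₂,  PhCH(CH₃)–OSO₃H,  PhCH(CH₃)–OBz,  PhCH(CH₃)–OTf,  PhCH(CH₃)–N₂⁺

The skeletons are identical, so relative rate is governed entirely by leaving-group ability.
Leaving-group ability tracks the stability of the departed species; conjugate-acid pKₐ is the usual yardstick (lower pKₐ → better LG).
PhCH(CH₃)–N₂⁺ loses N₂: no meaningful conjugate acid; N₂ departs as an exceptionally stable neutral molecule
PhCH(CH₃)–OTf loses OTf⁻: pKₐ(CF₃SO₃H (triflic acid)) ≈ -14
PhCH(CH₃)–OSO₃H loses HSO₄⁻: pKₐ(H₂SO₄) ≈ -3
PhCH(CH₃)–OPO(OH)₂ loses H₂PO₄⁻: pKₐ(H₃PO₄) ≈ 2.1
PhCH(CH₃)–OBz loses PhCOO⁻: pKₐ(C₆H₅COOH) ≈ 4.2

PhCH(CH₃)–N₂⁺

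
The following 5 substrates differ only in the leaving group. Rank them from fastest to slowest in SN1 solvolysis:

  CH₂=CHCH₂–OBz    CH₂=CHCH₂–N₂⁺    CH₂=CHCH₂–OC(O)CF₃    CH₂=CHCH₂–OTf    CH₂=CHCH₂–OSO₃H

CH₂=CHCH₂–N₂⁺ > CH₂=CHCH₂–OTf > CH₂=CHCH₂–OSO₃H > CH₂=CHCH₂–OC(O)CF₃ > CH₂=CHCH₂–OBz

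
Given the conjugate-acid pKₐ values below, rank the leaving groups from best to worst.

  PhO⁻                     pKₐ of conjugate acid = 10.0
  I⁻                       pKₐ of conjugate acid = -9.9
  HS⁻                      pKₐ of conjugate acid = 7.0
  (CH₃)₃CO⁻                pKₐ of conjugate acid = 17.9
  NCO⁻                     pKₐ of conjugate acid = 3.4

Lower conjugate-acid pKₐ ⇒ weaker base ⇒ better leaving group.
Sorting by the given values: I⁻ (-9.9), NCO⁻ (3.4), HS⁻ (7.0), PhO⁻ (10.0), (CH₃)₃CO⁻ (17.9).

I⁻ > NCO⁻ > HS⁻ > PhO⁻ > (CH₃)₃CO⁻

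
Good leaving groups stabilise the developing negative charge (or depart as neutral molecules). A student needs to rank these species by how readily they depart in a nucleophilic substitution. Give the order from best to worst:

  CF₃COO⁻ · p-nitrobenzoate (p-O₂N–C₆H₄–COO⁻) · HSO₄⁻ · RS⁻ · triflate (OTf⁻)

triflate (OTf⁻): pKₐ(CF₃SO₃H (triflic acid)) ≈ -14
HSO₄⁻: pKₐ(H₂SO₄) ≈ -3
CF₃COO⁻: pKₐ(CF₃COOH) ≈ 0.2 — strongly electron-withdrawing CF₃ stabilises the carboxylate
p-nitrobenzoate (p-O₂N–C₆H₄–COO⁻): pKₐ(p-nitrobenzoic acid) ≈ 3.4
RS⁻: pKₐ(RSH (a thiol)) ≈ 10.5 — moderately basic; rarely leaves without activation

triflate (OTf⁻) > HSO₄⁻ > CF₃COO⁻ > p-nitrobenzoate (p-O₂N–C₆H₄–COO⁻) > RS⁻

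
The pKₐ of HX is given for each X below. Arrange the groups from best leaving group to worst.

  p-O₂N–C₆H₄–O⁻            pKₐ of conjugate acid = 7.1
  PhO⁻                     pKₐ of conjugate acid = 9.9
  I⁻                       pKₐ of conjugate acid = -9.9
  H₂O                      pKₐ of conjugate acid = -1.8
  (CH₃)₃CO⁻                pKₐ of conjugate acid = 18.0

I⁻ > H₂O > p-O₂N–C₆H₄–O⁻ > PhO⁻ > (CH₃)₃CO⁻

Lower conjugate-acid pKₐ ⇒ weaker base ⇒ better leaving group.
Sorting by the given values: I⁻ (-9.9), H₂O (-1.8), p-O₂N–C₆H₄–O⁻ (7.1), PhO⁻ (9.9), (CH₃)₃CO⁻ (18.0).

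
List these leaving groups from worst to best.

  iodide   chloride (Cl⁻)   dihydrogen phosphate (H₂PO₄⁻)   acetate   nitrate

The more stable X⁻ (or X) is on its own — i.e. the weaker a base it is — the better a leaving group it makes.
iodide: pKₐ(HI) ≈ -10
chloride (Cl⁻): pKₐ(HCl) ≈ -7
nitrate: pKₐ(HNO₃) ≈ -1.3
dihydrogen phosphate (H₂PO₄⁻): pKₐ(H₃PO₄) ≈ 2.1
acetate: pKₐ(CH₃COOH) ≈ 4.8
Listed from poorest to best leaving group as asked.

acetate < dihydrogen phosphate (H₂PO₄⁻) < nitrate < chloride (Cl⁻) < iodide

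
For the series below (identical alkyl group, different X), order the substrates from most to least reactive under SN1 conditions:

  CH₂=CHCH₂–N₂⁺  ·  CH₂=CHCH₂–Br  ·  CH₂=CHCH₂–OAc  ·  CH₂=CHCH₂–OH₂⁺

Same R in every case — rank the leaving groups.
A good leaving group is a weak base: the lower the pKₐ of its conjugate acid, the more readily it departs.
CH₂=CHCH₂–N₂⁺ loses N₂: no meaningful conjugate acid; N₂ departs as an exceptionally stable neutral molecule
CH₂=CHCH₂–Br loses Br⁻: pKₐ(HBr) ≈ -9
CH₂=CHCH₂–OH₂⁺ loses H₂O: pKₐ(H₃O⁺) ≈ -1.7
CH₂=CHCH₂–OAc loses AcO⁻: pKₐ(CH₃COOH) ≈ 4.8

CH₂=CHCH₂–N₂⁺ > CH₂=CHCH₂–Br > CH₂=CHCH₂–OH₂⁺ > CH₂=CHCH₂–OAc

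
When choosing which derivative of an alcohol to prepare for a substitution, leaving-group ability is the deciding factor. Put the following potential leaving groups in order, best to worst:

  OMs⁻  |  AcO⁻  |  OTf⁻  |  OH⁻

A good leaving group is a weak base: the lower the pKₐ of its conjugate acid, the more readily it departs.
OTf⁻: pKₐ(CF₃SO₃H (triflic acid)) ≈ -14
OMs⁻: pKₐ(CH₃SO₃H (MsOH)) ≈ -1.9
AcO⁻: pKₐ(CH₃COOH) ≈ 4.8
OH⁻: pKₐ(H₂O) ≈ 15.7

OTf⁻ > OMs⁻ > AcO⁻ > OH⁻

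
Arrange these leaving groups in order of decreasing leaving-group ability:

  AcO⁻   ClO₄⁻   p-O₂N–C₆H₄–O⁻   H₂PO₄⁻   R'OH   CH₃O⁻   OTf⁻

Rank by basicity of the departing species: weakest base leaves most easily.
OTf⁻: pKₐ(CF₃SO₃H (triflic acid)) ≈ -14
ClO₄⁻: pKₐ(HClO₄) ≈ -10 — extremely weak base; rarely used for safety reasons
R'OH: pKₐ(R'OH₂⁺) ≈ -2.4
H₂PO₄⁻: pKₐ(H₃PO₄) ≈ 2.1
AcO⁻: pKₐ(CH₃COOH) ≈ 4.8 — resonance-stabilised but still a weak base
p-O₂N–C₆H₄–O⁻: pKₐ(p-nitrophenol) ≈ 7.2
CH₃O⁻: pKₐ(CH₃OH) ≈ 15.5 — strong base; alkoxides do not leave unassisted

OTf⁻ > ClO₄⁻ > R'OH > H₂PO₄⁻ > AcO⁻ > p-O₂N–C₆H₄–O⁻ > CH₃O⁻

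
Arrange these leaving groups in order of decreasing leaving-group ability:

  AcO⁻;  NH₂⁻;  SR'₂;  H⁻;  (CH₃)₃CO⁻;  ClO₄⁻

Leaving-group ability tracks the stability of the departed species; conjugate-acid pKₐ is the usual yardstick (lower pKₐ → better LG).
ClO₄⁻: pKₐ(HClO₄) ≈ -10
SR'₂: pKₐ(R'₂SH⁺) ≈ -7
AcO⁻: pKₐ(CH₃COOH) ≈ 4.8
(CH₃)₃CO⁻: pKₐ(t-BuOH) ≈ 18
H⁻: pKₐ(H₂) ≈ 36
NH₂⁻: pKₐ(NH₃) ≈ 38

ClO₄⁻ > SR'₂ > AcO⁻ > (CH₃)₃CO⁻ > H⁻ > NH₂⁻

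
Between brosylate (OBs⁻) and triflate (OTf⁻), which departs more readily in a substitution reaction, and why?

triflate (OTf⁻) is the better leaving group.
pKₐ(CF₃SO₃H (triflic acid)) ≈ -14 versus pKₐ(p-BrC₆H₄SO₃H) ≈ -2.8: triflate (OTf⁻) is the much weaker base.
Charge spread over three oxygens and a CF₃ group; the premier leaving group in synthesis.

triflate (OTf⁻)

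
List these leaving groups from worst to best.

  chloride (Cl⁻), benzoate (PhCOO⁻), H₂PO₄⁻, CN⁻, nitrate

The more stable X⁻ (or X) is on its own — i.e. the weaker a base it is — the better a leaving group it makes.
chloride (Cl⁻): pKₐ(HCl) ≈ -7
nitrate: pKₐ(HNO₃) ≈ -1.3
H₂PO₄⁻: pKₐ(H₃PO₄) ≈ 2.1
benzoate (PhCOO⁻): pKₐ(C₆H₅COOH) ≈ 4.2
CN⁻: pKₐ(HCN) ≈ 9.2
Reversing gives the worst-to-best order requested.

CN⁻ < benzoate (PhCOO⁻) < H₂PO₄⁻ < nitrate < chloride (Cl⁻)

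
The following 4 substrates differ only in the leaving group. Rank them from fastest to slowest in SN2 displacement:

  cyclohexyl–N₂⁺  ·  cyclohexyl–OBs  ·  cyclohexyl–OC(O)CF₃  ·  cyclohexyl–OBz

cyclohexyl–N₂⁺ > cyclohexyl–OBs > cyclohexyl–OC(O)CF₃ > cyclohexyl–OBz

Same R in every case — rank the leaving groups.
A good leaving group is a weak base: the lower the pKₐ of its conjugate acid, the more readily it departs.
cyclohexyl–N₂⁺ loses N₂: no meaningful conjugate acid; N₂ departs as an exceptionally stable neutral molecule
cyclohexyl–OBs loses OBs⁻: pKₐ(p-BrC₆H₄SO₃H) ≈ -2.8
cyclohexyl–OC(O)CF₃ loses CF₃COO⁻: pKₐ(CF₃COOH) ≈ 0.2
cyclohexyl–OBz loses PhCOO⁻: pKₐ(C₆H₅COOH) ≈ 4.2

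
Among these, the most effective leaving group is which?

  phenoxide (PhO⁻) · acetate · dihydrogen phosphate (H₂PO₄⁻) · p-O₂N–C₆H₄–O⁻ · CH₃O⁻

dihydrogen phosphate (H₂PO₄⁻)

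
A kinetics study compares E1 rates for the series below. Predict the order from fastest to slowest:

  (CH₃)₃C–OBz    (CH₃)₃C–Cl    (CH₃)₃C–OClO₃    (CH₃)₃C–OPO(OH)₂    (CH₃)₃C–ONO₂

The skeletons are identical, so relative rate is governed entirely by leaving-group ability.
Rank by basicity of the departing species: weakest base leaves most easily.
(CH₃)₃C–OClO₃ loses ClO₄⁻: pKₐ(HClO₄) ≈ -10
(CH₃)₃C–Cl loses Cl⁻: pKₐ(HCl) ≈ -7
(CH₃)₃C–ONO₂ loses NO₃⁻: pKₐ(HNO₃) ≈ -1.3
(CH₃)₃C–OPO(OH)₂ loses H₂PO₄⁻: pKₐ(H₃PO₄) ≈ 2.1
(CH₃)₃C–OBz loses PhCOO⁻: pKₐ(C₆H₅COOH) ≈ 4.2

(CH₃)₃C–OClO₃ > (CH₃)₃C–Cl > (CH₃)₃C–ONO₂ > (CH₃)₃C–OPO(OH)₂ > (CH₃)₃C–OBz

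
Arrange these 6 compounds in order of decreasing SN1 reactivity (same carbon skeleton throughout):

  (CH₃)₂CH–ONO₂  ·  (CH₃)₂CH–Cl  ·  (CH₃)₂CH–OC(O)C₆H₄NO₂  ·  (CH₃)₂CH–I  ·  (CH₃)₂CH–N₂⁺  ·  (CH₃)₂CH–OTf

Same R in every case — rank the leaving groups.
Rank by basicity of the departing species: weakest base leaves most easily.
(CH₃)₂CH–N₂⁺ loses N₂: no meaningful conjugate acid; N₂ departs as an exceptionally stable neutral molecule
(CH₃)₂CH–OTf loses OTf⁻: pKₐ(CF₃SO₃H (triflic acid)) ≈ -14
(CH₃)₂CH–I loses I⁻: pKₐ(HI) ≈ -10
(CH₃)₂CH–Cl loses Cl⁻: pKₐ(HCl) ≈ -7
(CH₃)₂CH–ONO₂ loses NO₃⁻: pKₐ(HNO₃) ≈ -1.3
(CH₃)₂CH–OC(O)C₆H₄NO₂ loses p-O₂N–C₆H₄–COO⁻: pKₐ(p-nitrobenzoic acid) ≈ 3.4

(CH₃)₂CH–N₂⁺ > (CH₃)₂CH–OTf > (CH₃)₂CH–I > (CH₃)₂CH–Cl > (CH₃)₂CH–ONO₂ > (CH₃)₂CH–OC(O)C₆H₄NO₂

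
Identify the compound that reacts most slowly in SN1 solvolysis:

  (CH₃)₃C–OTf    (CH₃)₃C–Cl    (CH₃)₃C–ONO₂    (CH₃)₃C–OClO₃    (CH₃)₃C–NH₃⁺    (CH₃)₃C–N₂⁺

Same R in every case — rank the leaving groups.
Leaving-group ability tracks the stability of the departed species; conjugate-acid pKₐ is the usual yardstick (lower pKₐ → better LG).
(CH₃)₃C–N₂⁺ loses N₂: no meaningful conjugate acid; N₂ departs as an exceptionally stable neutral molecule
(CH₃)₃C–OTf loses OTf⁻: pKₐ(CF₃SO₃H (triflic acid)) ≈ -14
(CH₃)₃C–OClO₃ loses ClO₄⁻: pKₐ(HClO₄) ≈ -10
(CH₃)₃C–Cl loses Cl⁻: pKₐ(HCl) ≈ -7
(CH₃)₃C–ONO₂ loses NO₃⁻: pKₐ(HNO₃) ≈ -1.3
(CH₃)₃C–NH₃⁺ loses NH₃: pKₐ(NH₄⁺) ≈ 9.2

(CH₃)₃C–NH₃⁺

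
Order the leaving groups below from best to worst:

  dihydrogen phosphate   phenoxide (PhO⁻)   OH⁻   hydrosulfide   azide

dihydrogen phosphate > azide > hydrosulfide > phenoxide (PhO⁻) > OH⁻

dihydrogen phosphate: pKₐ(H₃PO₄) ≈ 2.1
azide: pKₐ(HN₃) ≈ 4.7
hydrosulfide: pKₐ(H₂S) ≈ 7
phenoxide (PhO⁻): pKₐ(C₆H₅OH (phenol)) ≈ 10
OH⁻: pKₐ(H₂O) ≈ 15.7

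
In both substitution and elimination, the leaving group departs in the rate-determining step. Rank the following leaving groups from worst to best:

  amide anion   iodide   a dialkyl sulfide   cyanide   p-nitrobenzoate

amide anion < cyanide < p-nitrobenzoate < a dialkyl sulfide < iodide

Leaving-group ability tracks the stability of the departed species; conjugate-acid pKₐ is the usual yardstick (lower pKₐ → better LG).
iodide: pKₐ(HI) ≈ -10 — large, highly polarisable; very weak base
a dialkyl sulfide: pKₐ(R'₂SH⁺) ≈ -7 — neutral; leaves from a sulfonium salt (R–SR'₂⁺)
p-nitrobenzoate: pKₐ(p-nitrobenzoic acid) ≈ 3.4 — electron-withdrawing nitro group stabilises the carboxylate
cyanide: pKₐ(HCN) ≈ 9.2 — sp carbon stabilises the charge somewhat, but still a poor LG
amide anion: pKₐ(NH₃) ≈ 38
Listed from poorest to best leaving group as asked.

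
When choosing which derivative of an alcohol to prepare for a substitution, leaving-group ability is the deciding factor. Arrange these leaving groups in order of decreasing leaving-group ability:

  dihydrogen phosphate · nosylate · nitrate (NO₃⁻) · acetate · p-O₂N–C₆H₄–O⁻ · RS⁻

nosylate > nitrate (NO₃⁻) > dihydrogen phosphate > acetate > p-O₂N–C₆H₄–O⁻ > RS⁻

Leaving-group ability tracks the stability of the departed species; conjugate-acid pKₐ is the usual yardstick (lower pKₐ → better LG).
nosylate: pKₐ(p-O₂NC₆H₄SO₃H) ≈ -3.5 — p-nitro group further stabilises the sulfonate
nitrate (NO₃⁻): pKₐ(HNO₃) ≈ -1.3 — resonance-delocalised over three oxygens
dihydrogen phosphate: pKₐ(H₃PO₄) ≈ 2.1 — moderate base; biological leaving group after further activation
acetate: pKₐ(CH₃COOH) ≈ 4.8
p-O₂N–C₆H₄–O⁻: pKₐ(p-nitrophenol) ≈ 7.2
RS⁻: pKₐ(RSH (a thiol)) ≈ 10.5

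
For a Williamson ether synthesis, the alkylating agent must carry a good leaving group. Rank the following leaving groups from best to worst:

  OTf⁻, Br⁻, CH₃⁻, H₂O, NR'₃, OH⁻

OTf⁻ > Br⁻ > H₂O > NR'₃ > OH⁻ > CH₃⁻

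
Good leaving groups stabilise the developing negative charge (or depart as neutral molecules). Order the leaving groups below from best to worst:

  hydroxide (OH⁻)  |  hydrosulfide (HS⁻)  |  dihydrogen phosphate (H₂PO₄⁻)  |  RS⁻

A good leaving group is a weak base: the lower the pKₐ of its conjugate acid, the more readily it departs.
dihydrogen phosphate (H₂PO₄⁻): pKₐ(H₃PO₄) ≈ 2.1
hydrosulfide (HS⁻): pKₐ(H₂S) ≈ 7
RS⁻: pKₐ(RSH (a thiol)) ≈ 10.5
hydroxide (OH⁻): pKₐ(H₂O) ≈ 15.7

dihydrogen phosphate (H₂PO₄⁻) > hydrosulfide (HS⁻) > RS⁻ > hydroxide (OH⁻)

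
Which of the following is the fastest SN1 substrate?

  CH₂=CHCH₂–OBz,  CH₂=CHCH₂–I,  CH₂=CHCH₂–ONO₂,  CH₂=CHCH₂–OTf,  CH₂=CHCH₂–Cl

CH₂=CHCH₂–OTf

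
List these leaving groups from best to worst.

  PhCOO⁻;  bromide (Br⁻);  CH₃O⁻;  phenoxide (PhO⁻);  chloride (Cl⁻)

A good leaving group is a weak base: the lower the pKₐ of its conjugate acid, the more readily it departs.
bromide (Br⁻): pKₐ(HBr) ≈ -9
chloride (Cl⁻): pKₐ(HCl) ≈ -7
PhCOO⁻: pKₐ(C₆H₅COOH) ≈ 4.2
phenoxide (PhO⁻): pKₐ(C₆H₅OH (phenol)) ≈ 10
CH₃O⁻: pKₐ(CH₃OH) ≈ 15.5

bromide (Br⁻) > chloride (Cl⁻) > PhCOO⁻ > phenoxide (PhO⁻) > CH₃O⁻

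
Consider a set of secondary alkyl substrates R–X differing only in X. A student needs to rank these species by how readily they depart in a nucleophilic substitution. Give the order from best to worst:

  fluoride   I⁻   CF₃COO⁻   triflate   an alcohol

triflate > I⁻ > an alcohol > CF₃COO⁻ > fluoride

A good leaving group is a weak base: the lower the pKₐ of its conjugate acid, the more readily it departs.
triflate: pKₐ(CF₃SO₃H (triflic acid)) ≈ -14 — charge spread over three oxygens and a CF₃ group; the premier leaving group in synthesis
I⁻: pKₐ(HI) ≈ -10 — large, highly polarisable; very weak base
an alcohol: pKₐ(R'OH₂⁺) ≈ -2.4
CF₃COO⁻: pKₐ(CF₃COOH) ≈ 0.2 — strongly electron-withdrawing CF₃ stabilises the carboxylate
fluoride: pKₐ(HF) ≈ 3.2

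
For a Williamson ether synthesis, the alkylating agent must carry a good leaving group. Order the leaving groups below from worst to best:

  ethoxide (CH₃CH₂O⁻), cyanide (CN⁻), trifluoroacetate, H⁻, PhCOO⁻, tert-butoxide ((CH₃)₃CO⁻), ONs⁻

The more stable X⁻ (or X) is on its own — i.e. the weaker a base it is — the better a leaving group it makes.
ONs⁻: pKₐ(p-O₂NC₆H₄SO₃H) ≈ -3.5 — p-nitro group further stabilises the sulfonate
trifluoroacetate: pKₐ(CF₃COOH) ≈ 0.2
PhCOO⁻: pKₐ(C₆H₅COOH) ≈ 4.2 — aryl carboxylate
cyanide (CN⁻): pKₐ(HCN) ≈ 9.2
ethoxide (CH₃CH₂O⁻): pKₐ(CH₃CH₂OH) ≈ 16 — strong base; alkoxides do not leave unassisted
tert-butoxide ((CH₃)₃CO⁻): pKₐ(t-BuOH) ≈ 18 — bulky, strongly basic alkoxide
H⁻: pKₐ(H₂) ≈ 36
Listed from poorest to best leaving group as asked.

H⁻ < tert-butoxide ((CH₃)₃CO⁻) < ethoxide (CH₃CH₂O⁻) < cyanide (CN⁻) < PhCOO⁻ < trifluoroacetate < ONs⁻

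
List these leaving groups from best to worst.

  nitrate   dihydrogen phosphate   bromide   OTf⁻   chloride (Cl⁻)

A good leaving group is a weak base: the lower the pKₐ of its conjugate acid, the more readily it departs.
OTf⁻: pKₐ(CF₃SO₃H (triflic acid)) ≈ -14
bromide: pKₐ(HBr) ≈ -9
chloride (Cl⁻): pKₐ(HCl) ≈ -7
nitrate: pKₐ(HNO₃) ≈ -1.3 — resonance-delocalised over three oxygens
dihydrogen phosphate: pKₐ(H₃PO₄) ≈ 2.1

OTf⁻ > bromide > chloride (Cl⁻) > nitrate > dihydrogen phosphate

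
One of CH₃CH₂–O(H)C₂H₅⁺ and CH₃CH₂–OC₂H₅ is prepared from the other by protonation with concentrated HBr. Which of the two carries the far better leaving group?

CH₃CH₂–O(H)C₂H₅⁺

From CH₃CH₂–OC₂H₅ the departing group would be CH₃CH₂O⁻ (pKₐ(CH₃CH₂OH) ≈ 16). Strong base; alkoxides do not leave unassisted.
From CH₃CH₂–O(H)C₂H₅⁺ the leaving group is R'OH (pKₐ(R'OH₂⁺) ≈ -2.4). Neutral; leaves from a protonated ether (an oxonium ion, R–O(H)R'⁺).
Protonation with concentrated HBr works by allowing neutral ethanol, rather than ethoxide, to depart, making CH₃CH₂–O(H)C₂H₅⁺ enormously more reactive.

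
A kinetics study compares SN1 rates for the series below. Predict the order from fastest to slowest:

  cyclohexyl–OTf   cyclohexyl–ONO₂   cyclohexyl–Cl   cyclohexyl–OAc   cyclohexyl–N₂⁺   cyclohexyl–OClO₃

The skeletons are identical, so relative rate is governed entirely by leaving-group ability.
Rank by basicity of the departing species: weakest base leaves most easily.
cyclohexyl–N₂⁺ loses N₂: no meaningful conjugate acid; N₂ departs as an exceptionally stable neutral molecule
cyclohexyl–OTf loses OTf⁻: pKₐ(CF₃SO₃H (triflic acid)) ≈ -14
cyclohexyl–OClO₃ loses ClO₄⁻: pKₐ(HClO₄) ≈ -10
cyclohexyl–Cl loses Cl⁻: pKₐ(HCl) ≈ -7
cyclohexyl–ONO₂ loses NO₃⁻: pKₐ(HNO₃) ≈ -1.3
cyclohexyl–OAc loses AcO⁻: pKₐ(CH₃COOH) ≈ 4.8

cyclohexyl–N₂⁺ > cyclohexyl–OTf > cyclohexyl–OClO₃ > cyclohexyl–Cl > cyclohexyl–ONO₂ > cyclohexyl–OAc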